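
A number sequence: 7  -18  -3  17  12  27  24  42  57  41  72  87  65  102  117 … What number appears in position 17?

Reading positions in blocks of 3 reveals the pattern ABB — 2 tracks woven together.
Track A: 7, 17, 24, 41, 65. Each term equals the sum of the previous two.
Track B: -18, -3, 12, 27, 42, 57, 72, 87, 102, 117. Linear: a_n = -33 + 15·n.
The 17th slot belongs to track B; its 11th term is 132.

132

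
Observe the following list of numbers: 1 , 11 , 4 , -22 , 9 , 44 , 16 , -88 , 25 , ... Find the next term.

176

Split by position mod 2 into 2 tracks.
Track A = 1, 4, 9, 16, 25: the squares 1², 2², 3², ….
Track B = 11, -22, 44, -88: a geometric progression (common ratio -2).
Position 10 → track B, term 5 = 176.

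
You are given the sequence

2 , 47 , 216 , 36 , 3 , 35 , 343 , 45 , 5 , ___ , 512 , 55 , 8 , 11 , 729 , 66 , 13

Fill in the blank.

Split by position mod 4: positions 1, 5, 9, … form one track, and each other residue class forms its own.
Track A is 2, 3, 5, 8, 13, which is a Fibonacci-like recurrence a_n = a_{n-1} + a_{n-2}.
Track B is 47, 35, ?, 11, which is linear: a_n = 59 − 12·n.
Track C is 216, 343, 512, 729, which is the cubes 6³, 7³, 8³, ….
Track D is 36, 45, 55, 66, which is triangular numbers n(n+1)/2 for n = 8, 9, ….
Track B's pattern makes the blank 23.

23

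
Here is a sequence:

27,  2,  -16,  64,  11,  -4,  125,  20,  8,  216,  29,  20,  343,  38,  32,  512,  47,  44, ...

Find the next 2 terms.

729, 56

Split by position mod 3: positions 1, 4, 7, … form one track, and each other residue class forms its own.
Track A = 27, 64, 125, 216, 343, 512: consecutive cubes n³ from n = 3.
Track B = 2, 11, 20, 29, 38, 47: adding 9 each time.
Track C = -16, -4, 8, 20, 32, 44: arithmetic, step +12.
Position 19 falls in track A as its term 7, giving 729.
Term 20 comes from track B (its 7th entry): 56.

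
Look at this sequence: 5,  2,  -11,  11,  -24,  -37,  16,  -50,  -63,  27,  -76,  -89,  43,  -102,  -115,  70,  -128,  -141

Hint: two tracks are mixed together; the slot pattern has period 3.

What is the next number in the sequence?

Reading positions in blocks of 3 reveals the pattern ABB — 2 tracks woven together.
Track A = 5, 11, 16, 27, 43, 70: a Fibonacci-like recurrence a_n = a_{n-1} + a_{n-2}.
Track B = 2, -11, -24, -37, -50, -63, -76, -89, -102, -115, -128, -141: linear: a_n = 15 − 13·n.
Position 19 → track A, term 7 = 113.

113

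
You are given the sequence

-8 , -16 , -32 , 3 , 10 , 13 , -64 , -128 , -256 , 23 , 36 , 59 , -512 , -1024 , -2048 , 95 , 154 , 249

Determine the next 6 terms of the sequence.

-4096, -8192, -16384, 403, 652, 1055

Positions follow the repeating pattern AAABBB; grouping by letter gives 2 tracks.
Track A is -8, -16, -32, -64, -128, -256, -512, -1024, -2048, which is geometric, ×2 each step.
Track B is 3, 10, 13, 23, 36, 59, 95, 154, 249, which is each term equals the sum of the previous two.
Term 19 comes from track A (its 10th entry): -4096.
Position 20 → track A, term 11 = -8192.
Position 21 → track A, term 12 = -16384.
The 22nd slot belongs to track B; its 10th term is 403.
The 23rd slot belongs to track B; its 11th term is 652.
Position 24 falls in track B as its term 12, giving 1055.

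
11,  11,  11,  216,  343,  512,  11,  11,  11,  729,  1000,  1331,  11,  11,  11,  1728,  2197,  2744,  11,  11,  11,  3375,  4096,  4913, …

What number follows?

11

Reading positions in blocks of 6 reveals the pattern AAABBB — 2 tracks woven together.
Track A is 11, 11, 11, 11, 11, 11, 11, 11, 11, 11, 11, 11, which is always 11.
Track B is 216, 343, 512, 729, 1000, 1331, 1728, 2197, 2744, 3375, 4096, 4913, which is the cubes 6³, 7³, 8³, ….
Position 25 falls in track A as its term 13, giving 11.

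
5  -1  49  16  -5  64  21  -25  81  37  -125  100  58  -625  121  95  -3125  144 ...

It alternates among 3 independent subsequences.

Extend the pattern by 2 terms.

Split by position mod 3 into 3 tracks.
Stream A is 5, 16, 21, 37, 58, 95, which is each term equals the sum of the previous two.
Stream B is -1, -5, -25, -125, -625, -3125, which is multiplying by 5 each time.
Stream C is 49, 64, 81, 100, 121, 144, which is perfect squares starting at 7².
Term 19 comes from stream A (its 7th entry): 153.
Position 20 falls in stream B as its term 7, giving -15625.

153, -15625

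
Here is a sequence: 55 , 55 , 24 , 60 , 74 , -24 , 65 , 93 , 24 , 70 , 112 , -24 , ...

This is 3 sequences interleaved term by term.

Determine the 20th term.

The terms cycle through 3 interleaved subsequences.
Stream A is 55, 60, 65, 70, which is arithmetic with common difference +5.
Stream B is 55, 74, 93, 112, which is arithmetic, step +19.
Stream C is 24, -24, 24, -24, which is alternating ±24.
Position 20 → stream B, term 7 = 169.

169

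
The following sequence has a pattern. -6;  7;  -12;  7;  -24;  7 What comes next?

Odd-indexed and even-indexed terms follow separate rules.
Track A: -6, -12, -24 — a geometric progression (common ratio 2).
Track B: 7, 7, 7 — always 7.
Position 7 falls in track A as its term 4, giving -48.

-48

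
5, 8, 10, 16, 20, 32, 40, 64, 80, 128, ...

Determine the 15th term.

640

The terms cycle through 2 interleaved subsequences.
Track A: 5, 10, 20, 40, 80 — geometric with ratio 2.
Track B: 8, 16, 32, 64, 128 — powers of 2.
Position 15 → track A, term 8 = 640.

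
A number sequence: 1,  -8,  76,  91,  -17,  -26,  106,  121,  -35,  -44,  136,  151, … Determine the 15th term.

166

Reading positions in blocks of 4 reveals the pattern AABB — 2 tracks woven together.
Stream A = 1, -8, -17, -26, -35, -44: linear: a_n = 10 − 9·n.
Stream B = 76, 91, 106, 121, 136, 151: arithmetic with common difference +15.
Position 15 falls in stream B as its term 7, giving 166.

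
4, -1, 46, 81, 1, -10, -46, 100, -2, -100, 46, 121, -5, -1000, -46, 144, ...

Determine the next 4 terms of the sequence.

-8, -10000, 46, 169

Read the sequence 4 terms at a time; column i is its own pattern.
Stream A = 4, 1, -2, -5: subtracting 3 each time.
Stream B = -1, -10, -100, -1000: multiplying by 10 each time.
Stream C = 46, -46, 46, -46: oscillating between 46 and -46.
Stream D = 81, 100, 121, 144: perfect squares starting at 9².
Position 17 → stream A, term 5 = -8.
The 18th slot belongs to stream B; its 5th term is -10000.
Term 19 comes from stream C (its 5th entry): 46.
Position 20 → stream D, term 5 = 169.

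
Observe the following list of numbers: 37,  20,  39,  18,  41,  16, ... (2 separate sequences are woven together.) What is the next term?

Positions 1, 3, 5, … form one subsequence and positions 2, 4, 6, … form another.
Stream A = 37, 39, 41: arithmetic, step +2.
Stream B = 20, 18, 16: linear: a_n = 22 − 2·n.
Term 7 comes from stream A (its 4th entry): 43.

43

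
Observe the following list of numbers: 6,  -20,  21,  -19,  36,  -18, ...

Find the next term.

51

Odd-indexed and even-indexed terms follow separate rules.
Stream A: 6, 21, 36. Linear: a_n = -9 + 15·n.
Stream B: -20, -19, -18. Linear: a_n = -21 + n.
The 7th slot belongs to stream A; its 4th term is 51.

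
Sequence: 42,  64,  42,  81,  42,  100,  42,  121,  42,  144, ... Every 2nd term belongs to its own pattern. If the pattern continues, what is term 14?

The terms cycle through 2 interleaved subsequences.
Track A = 42, 42, 42, 42, 42: always 42.
Track B = 64, 81, 100, 121, 144: the squares 8², 9², 10², ….
Term 14 comes from track B (its 7th entry): 196.

196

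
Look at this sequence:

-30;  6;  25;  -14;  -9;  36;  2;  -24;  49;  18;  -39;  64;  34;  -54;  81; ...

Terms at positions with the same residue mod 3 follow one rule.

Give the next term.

The terms cycle through 3 interleaved subsequences.
Track A = -30, -14, 2, 18, 34: linear: a_n = -46 + 16·n.
Track B = 6, -9, -24, -39, -54: subtracting 15 each time.
Track C = 25, 36, 49, 64, 81: the squares 5², 6², 7², ….
Position 16 falls in track A as its term 6, giving 50.

50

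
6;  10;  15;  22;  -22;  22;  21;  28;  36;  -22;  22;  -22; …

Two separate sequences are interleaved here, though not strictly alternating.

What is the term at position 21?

105

Positions follow the repeating pattern AAABBB; grouping by letter gives 2 tracks.
Stream A is 6, 10, 15, 21, 28, 36, which is triangular numbers n(n+1)/2 for n = 3, 4, ….
Stream B is 22, -22, 22, -22, 22, -22, which is oscillating between 22 and -22.
Term 21 comes from stream A (its 12th entry): 105.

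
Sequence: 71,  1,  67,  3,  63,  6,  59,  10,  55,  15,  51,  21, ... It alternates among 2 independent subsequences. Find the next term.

The terms cycle through 2 interleaved subsequences.
Stream A: 71, 67, 63, 59, 55, 51. Arithmetic, step −4.
Stream B: 1, 3, 6, 10, 15, 21. Triangular numbers starting at T_1.
Position 13 → stream A, term 7 = 47.

47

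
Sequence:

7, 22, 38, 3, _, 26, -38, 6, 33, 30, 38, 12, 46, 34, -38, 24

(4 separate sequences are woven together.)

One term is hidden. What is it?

20

Taking every 4th term gives 4 separate tracks.
Stream A is 7, ?, 33, 46, which is arithmetic, step +13.
Stream B is 22, 26, 30, 34, which is arithmetic, step +4.
Stream C is 38, -38, 38, -38, which is oscillating between 38 and -38.
Stream D is 3, 6, 12, 24, which is a geometric progression (common ratio 2).
The gap is stream A's term 2; the rule gives 20.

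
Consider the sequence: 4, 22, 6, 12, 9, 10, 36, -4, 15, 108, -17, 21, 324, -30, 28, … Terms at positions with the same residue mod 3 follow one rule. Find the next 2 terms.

Split by position mod 3 into 3 tracks.
Subsequence A: 4, 12, 36, 108, 324 (geometric with ratio 3).
Subsequence B: 22, 9, -4, -17, -30 (linear: a_n = 35 − 13·n).
Subsequence C: 6, 10, 15, 21, 28 (triangular numbers n(n+1)/2 for n = 3, 4, …).
Term 16 comes from subsequence A (its 6th entry): 972.
Position 17 falls in subsequence B as its term 6, giving -43.

972, -43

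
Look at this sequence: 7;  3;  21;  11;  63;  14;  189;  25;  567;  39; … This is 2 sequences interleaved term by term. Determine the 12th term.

64

Split by position mod 2 into 2 tracks.
Track A: 7, 21, 63, 189, 567 (geometric, ×3 each step).
Track B: 3, 11, 14, 25, 39 (Fibonacci-style (each term is the sum of the two before it)).
The 12th slot belongs to track B; its 6th term is 64.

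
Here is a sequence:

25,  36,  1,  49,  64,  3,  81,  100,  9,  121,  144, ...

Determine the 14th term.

The slot pattern repeats as AAB (period 3), so there are 2 interleaved tracks.
Subsequence A = 25, 36, 49, 64, 81, 100, 121, 144: the squares 5², 6², 7², ….
Subsequence B = 1, 3, 9: successive powers of 3.
Position 14 falls in subsequence A as its term 10, giving 196.

196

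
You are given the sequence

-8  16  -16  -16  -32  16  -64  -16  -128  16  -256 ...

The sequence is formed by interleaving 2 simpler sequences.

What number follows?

-16

Odd-indexed and even-indexed terms follow separate rules.
Subsequence A: -8, -16, -32, -64, -128, -256 (a geometric progression (common ratio 2)).
Subsequence B: 16, -16, 16, -16, 16 (oscillating between 16 and -16).
Position 12 → subsequence B, term 6 = -16.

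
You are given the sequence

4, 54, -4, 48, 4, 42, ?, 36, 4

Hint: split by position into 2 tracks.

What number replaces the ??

Split by position mod 2 into 2 tracks.
Track A: 4, -4, 4, ?, 4 — alternating ±4.
Track B: 54, 48, 42, 36 — subtracting 6 each time.
Track A's pattern makes the blank -4.

-4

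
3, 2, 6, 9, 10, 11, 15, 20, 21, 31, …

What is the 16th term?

133

The terms cycle through 2 interleaved subsequences.
Track A: 3, 6, 10, 15, 21 — triangular numbers starting at T_2.
Track B: 2, 9, 11, 20, 31 — each term equals the sum of the previous two.
Position 16 → track B, term 8 = 133.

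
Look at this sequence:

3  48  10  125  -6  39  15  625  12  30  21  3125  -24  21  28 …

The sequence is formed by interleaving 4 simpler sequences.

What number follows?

15625

Split by position mod 4 into 4 tracks.
Stream A: 3, -6, 12, -24 (geometric, ×-2 each step).
Stream B: 48, 39, 30, 21 (arithmetic, step −9).
Stream C: 10, 15, 21, 28 (triangular numbers starting at T_4).
Stream D: 125, 625, 3125 (powers of 5).
Position 16 falls in stream D as its term 4, giving 15625.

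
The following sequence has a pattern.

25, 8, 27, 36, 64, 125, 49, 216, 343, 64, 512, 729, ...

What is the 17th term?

1728

Reading positions in blocks of 3 reveals the pattern ABB — 2 tracks woven together.
Track A = 25, 36, 49, 64: perfect squares starting at 5².
Track B = 8, 27, 64, 125, 216, 343, 512, 729: the cubes 2³, 3³, 4³, ….
Term 17 comes from track B (its 11th entry): 1728.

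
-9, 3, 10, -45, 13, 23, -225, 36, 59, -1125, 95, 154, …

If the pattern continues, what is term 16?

Positions follow the repeating pattern ABB; grouping by letter gives 2 tracks.
Stream A is -9, -45, -225, -1125, which is a geometric progression (common ratio 5).
Stream B is 3, 10, 13, 23, 36, 59, 95, 154, which is Fibonacci-style (each term is the sum of the two before it).
Position 16 falls in stream A as its term 6, giving -28125.

-28125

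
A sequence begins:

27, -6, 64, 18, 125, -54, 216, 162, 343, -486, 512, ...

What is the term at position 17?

The terms cycle through 2 interleaved subsequences.
Track A = 27, 64, 125, 216, 343, 512: consecutive cubes n³ from n = 3.
Track B = -6, 18, -54, 162, -486: geometric, ×-3 each step.
Position 17 → track A, term 9 = 1331.

1331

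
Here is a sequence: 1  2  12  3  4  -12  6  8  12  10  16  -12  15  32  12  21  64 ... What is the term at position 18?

Read the sequence 3 terms at a time; column i is its own pattern.
Track A: 1, 3, 6, 10, 15, 21. The triangular numbers T_1, T_2, ….
Track B: 2, 4, 8, 16, 32, 64. Powers of 2.
Track C: 12, -12, 12, -12, 12. The oscillation 12·(−1)^(n+1).
The 18th slot belongs to track C; its 6th term is -12.

-12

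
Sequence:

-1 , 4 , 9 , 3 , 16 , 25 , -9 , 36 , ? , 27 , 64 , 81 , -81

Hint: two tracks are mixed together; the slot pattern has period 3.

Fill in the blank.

49

Positions follow the repeating pattern ABB; grouping by letter gives 2 tracks.
Track A is -1, 3, -9, 27, -81, which is multiplying by -3 each time.
Track B is 4, 9, 16, 25, 36, ?, 64, 81, which is the squares 2², 3², 4², ….
So the missing entry in track B is 49.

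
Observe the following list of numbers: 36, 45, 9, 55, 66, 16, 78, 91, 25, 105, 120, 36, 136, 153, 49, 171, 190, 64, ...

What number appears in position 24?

100

Reading positions in blocks of 3 reveals the pattern AAB — 2 tracks woven together.
Track A: 36, 45, 55, 66, 78, 91, 105, 120, 136, 153, 171, 190 — the triangular numbers T_8, T_9, ….
Track B: 9, 16, 25, 36, 49, 64 — the squares 3², 4², 5², ….
Position 24 falls in track B as its term 8, giving 100.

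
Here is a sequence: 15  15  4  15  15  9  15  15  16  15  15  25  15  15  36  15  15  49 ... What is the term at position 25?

15

Positions follow the repeating pattern AAB; grouping by letter gives 2 tracks.
Subsequence A = 15, 15, 15, 15, 15, 15, 15, 15, 15, 15, 15, 15: always 15.
Subsequence B = 4, 9, 16, 25, 36, 49: consecutive squares n² from n = 2.
Term 25 comes from subsequence A (its 17th entry): 15.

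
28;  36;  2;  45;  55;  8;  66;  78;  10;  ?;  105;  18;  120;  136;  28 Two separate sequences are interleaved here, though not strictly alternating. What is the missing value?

Reading positions in blocks of 3 reveals the pattern AAB — 2 tracks woven together.
Stream A: 28, 36, 45, 55, 66, 78, ?, 105, 120, 136 — triangular numbers starting at T_7.
Stream B: 2, 8, 10, 18, 28 — each term equals the sum of the previous two.
So the missing entry in stream A is 91.

91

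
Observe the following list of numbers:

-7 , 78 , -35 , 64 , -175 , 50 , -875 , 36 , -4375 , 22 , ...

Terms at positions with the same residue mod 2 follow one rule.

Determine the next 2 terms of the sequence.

Odd-indexed and even-indexed terms follow separate rules.
Subsequence A = -7, -35, -175, -875, -4375: a geometric progression (common ratio 5).
Subsequence B = 78, 64, 50, 36, 22: arithmetic with common difference −14.
Position 11 falls in subsequence A as its term 6, giving -21875.
Position 12 → subsequence B, term 6 = 8.

-21875, 8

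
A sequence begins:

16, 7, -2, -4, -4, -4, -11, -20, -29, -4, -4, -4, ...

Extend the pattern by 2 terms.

-38, -47

Reading positions in blocks of 6 reveals the pattern AAABBB — 2 tracks woven together.
Track A is 16, 7, -2, -11, -20, -29, which is arithmetic with common difference −9.
Track B is -4, -4, -4, -4, -4, -4, which is constant -4.
Position 13 → track A, term 7 = -38.
Term 14 comes from track A (its 8th entry): -47.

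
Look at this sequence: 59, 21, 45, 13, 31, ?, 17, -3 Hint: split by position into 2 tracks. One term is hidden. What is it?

5

Split by position mod 2 into 2 tracks.
Stream A is 59, 45, 31, 17, which is linear: a_n = 73 − 14·n.
Stream B is 21, 13, ?, -3, which is arithmetic with common difference −8.
So the missing entry in stream B is 5.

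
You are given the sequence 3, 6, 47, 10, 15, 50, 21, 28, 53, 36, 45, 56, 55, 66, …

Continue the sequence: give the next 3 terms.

The slot pattern repeats as AAB (period 3), so there are 2 interleaved tracks.
Track A: 3, 6, 10, 15, 21, 28, 36, 45, 55, 66. The triangular numbers T_2, T_3, ….
Track B: 47, 50, 53, 56. Adding 3 each time.
Position 15 → track B, term 5 = 59.
Position 16 → track A, term 11 = 78.
Position 17 → track A, term 12 = 91.

59, 78, 91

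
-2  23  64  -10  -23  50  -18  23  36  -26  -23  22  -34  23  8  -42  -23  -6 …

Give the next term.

Split by position mod 3: positions 1, 4, 7, … form one track, and each other residue class forms its own.
Subsequence A is -2, -10, -18, -26, -34, -42, which is subtracting 8 each time.
Subsequence B is 23, -23, 23, -23, 23, -23, which is oscillating between 23 and -23.
Subsequence C is 64, 50, 36, 22, 8, -6, which is subtracting 14 each time.
Term 19 comes from subsequence A (its 7th entry): -50.

-50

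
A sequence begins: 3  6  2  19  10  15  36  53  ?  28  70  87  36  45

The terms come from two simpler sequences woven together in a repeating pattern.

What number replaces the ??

Positions follow the repeating pattern AABB; grouping by letter gives 2 tracks.
Subsequence A: 3, 6, 10, 15, ?, 28, 36, 45 — triangular numbers starting at T_2.
Subsequence B: 2, 19, 36, 53, 70, 87 — adding 17 each time.
The gap is subsequence A's term 5; the rule gives 21.

21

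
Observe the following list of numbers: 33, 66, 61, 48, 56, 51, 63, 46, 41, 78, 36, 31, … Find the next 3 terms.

The slot pattern repeats as ABB (period 3), so there are 2 interleaved tracks.
Track A: 33, 48, 63, 78 — linear: a_n = 18 + 15·n.
Track B: 66, 61, 56, 51, 46, 41, 36, 31 — subtracting 5 each time.
The 13th slot belongs to track A; its 5th term is 93.
Term 14 comes from track B (its 9th entry): 26.
The 15th slot belongs to track B; its 10th term is 21.

93, 26, 21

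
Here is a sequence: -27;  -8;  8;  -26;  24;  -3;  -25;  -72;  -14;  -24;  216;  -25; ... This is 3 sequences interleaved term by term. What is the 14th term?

-648

Taking every 3rd term gives 3 separate tracks.
Track A: -27, -26, -25, -24 (adding 1 each time).
Track B: -8, 24, -72, 216 (geometric, ×-3 each step).
Track C: 8, -3, -14, -25 (arithmetic, step −11).
The 14th slot belongs to track B; its 5th term is -648.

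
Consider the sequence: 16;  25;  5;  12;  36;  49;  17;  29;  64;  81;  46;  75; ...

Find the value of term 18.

Reading positions in blocks of 4 reveals the pattern AABB — 2 tracks woven together.
Track A: 16, 25, 36, 49, 64, 81. The squares 4², 5², 6², ….
Track B: 5, 12, 17, 29, 46, 75. Fibonacci-style (each term is the sum of the two before it).
Position 18 → track A, term 10 = 169.

169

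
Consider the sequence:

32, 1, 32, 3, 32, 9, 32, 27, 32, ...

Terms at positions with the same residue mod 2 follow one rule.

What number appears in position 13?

32

Odd-indexed and even-indexed terms follow separate rules.
Track A: 32, 32, 32, 32, 32 — constant 32.
Track B: 1, 3, 9, 27 — successive powers of 3.
Term 13 comes from track A (its 7th entry): 32.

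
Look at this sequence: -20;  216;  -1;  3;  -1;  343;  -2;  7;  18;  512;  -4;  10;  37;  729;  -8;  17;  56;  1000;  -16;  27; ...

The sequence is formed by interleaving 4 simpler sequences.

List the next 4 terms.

Read the sequence 4 terms at a time; column i is its own pattern.
Subsequence A: -20, -1, 18, 37, 56 — arithmetic with common difference +19.
Subsequence B: 216, 343, 512, 729, 1000 — perfect cubes starting at 6³.
Subsequence C: -1, -2, -4, -8, -16 — multiplying by 2 each time.
Subsequence D: 3, 7, 10, 17, 27 — Fibonacci-style (each term is the sum of the two before it).
The 21st slot belongs to subsequence A; its 6th term is 75.
Term 22 comes from subsequence B (its 6th entry): 1331.
The 23rd slot belongs to subsequence C; its 6th term is -32.
Position 24 → subsequence D, term 6 = 44.

75, 1331, -32, 44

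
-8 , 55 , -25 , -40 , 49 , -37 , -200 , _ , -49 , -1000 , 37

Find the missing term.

The terms cycle through 3 interleaved subsequences.
Subsequence A is -8, -40, -200, -1000, which is geometric, ×5 each step.
Subsequence B is 55, 49, ?, 37, which is arithmetic, step −6.
Subsequence C is -25, -37, -49, which is arithmetic, step −12.
Filling subsequence B at index 3 by its rule yields 43.

43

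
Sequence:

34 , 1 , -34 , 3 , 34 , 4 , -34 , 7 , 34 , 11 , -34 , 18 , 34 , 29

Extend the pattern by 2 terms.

-34, 47

Positions 1, 3, 5, … form one subsequence and positions 2, 4, 6, … form another.
Track A = 34, -34, 34, -34, 34, -34, 34: oscillating between 34 and -34.
Track B = 1, 3, 4, 7, 11, 18, 29: each term equals the sum of the previous two.
Term 15 comes from track A (its 8th entry): -34.
Position 16 → track B, term 8 = 47.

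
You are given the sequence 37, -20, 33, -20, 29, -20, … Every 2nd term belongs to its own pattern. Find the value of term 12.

Taking every 2nd term gives 2 separate tracks.
Stream A: 37, 33, 29 — arithmetic with common difference −4.
Stream B: -20, -20, -20 — always -20.
Position 12 falls in stream B as its term 6, giving -20.

-20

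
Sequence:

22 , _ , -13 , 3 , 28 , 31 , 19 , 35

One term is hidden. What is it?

25

The slot pattern repeats as AABB (period 4), so there are 2 interleaved tracks.
Stream A: 22, ?, 28, 31. Arithmetic with common difference +3.
Stream B: -13, 3, 19, 35. Arithmetic, step +16.
The gap is stream A's term 2; the rule gives 25.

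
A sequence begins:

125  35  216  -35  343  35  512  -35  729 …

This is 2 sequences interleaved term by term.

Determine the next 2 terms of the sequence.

35, 1000

Positions 1, 3, 5, … form one subsequence and positions 2, 4, 6, … form another.
Stream A: 125, 216, 343, 512, 729. Perfect cubes starting at 5³.
Stream B: 35, -35, 35, -35. Oscillating between 35 and -35.
The 10th slot belongs to stream B; its 5th term is 35.
Term 11 comes from stream A (its 6th entry): 1000.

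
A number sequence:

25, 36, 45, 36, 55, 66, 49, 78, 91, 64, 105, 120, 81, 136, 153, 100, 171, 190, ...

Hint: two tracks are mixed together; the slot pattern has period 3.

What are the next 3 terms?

121, 210, 231

The slot pattern repeats as ABB (period 3), so there are 2 interleaved tracks.
Track A = 25, 36, 49, 64, 81, 100: perfect squares starting at 5².
Track B = 36, 45, 55, 66, 78, 91, 105, 120, 136, 153, 171, 190: triangular numbers starting at T_8.
The 19th slot belongs to track A; its 7th term is 121.
The 20th slot belongs to track B; its 13th term is 210.
The 21st slot belongs to track B; its 14th term is 231.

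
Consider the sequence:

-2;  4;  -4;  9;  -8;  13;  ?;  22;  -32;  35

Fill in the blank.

-16

Taking every 2nd term gives 2 separate tracks.
Track A: -2, -4, -8, ?, -32. Geometric with ratio 2.
Track B: 4, 9, 13, 22, 35. A Fibonacci-like recurrence a_n = a_{n-1} + a_{n-2}.
So the missing entry in track A is -16.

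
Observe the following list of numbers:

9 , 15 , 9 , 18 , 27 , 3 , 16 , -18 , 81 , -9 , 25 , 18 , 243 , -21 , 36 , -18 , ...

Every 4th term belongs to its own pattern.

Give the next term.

729

Taking every 4th term gives 4 separate tracks.
Subsequence A is 9, 27, 81, 243, which is powers 3^2, 3^3, 3^4, ….
Subsequence B is 15, 3, -9, -21, which is subtracting 12 each time.
Subsequence C is 9, 16, 25, 36, which is consecutive squares n² from n = 3.
Subsequence D is 18, -18, 18, -18, which is the oscillation 18·(−1)^(n+1).
Position 17 → subsequence A, term 5 = 729.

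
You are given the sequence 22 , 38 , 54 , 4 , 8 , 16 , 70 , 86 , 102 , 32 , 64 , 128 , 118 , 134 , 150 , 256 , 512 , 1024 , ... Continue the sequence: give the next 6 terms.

166, 182, 198, 2048, 4096, 8192

Positions follow the repeating pattern AAABBB; grouping by letter gives 2 tracks.
Subsequence A is 22, 38, 54, 70, 86, 102, 118, 134, 150, which is adding 16 each time.
Subsequence B is 4, 8, 16, 32, 64, 128, 256, 512, 1024, which is a geometric progression (common ratio 2).
Term 19 comes from subsequence A (its 10th entry): 166.
The 20th slot belongs to subsequence A; its 11th term is 182.
The 21st slot belongs to subsequence A; its 12th term is 198.
Position 22 → subsequence B, term 10 = 2048.
The 23rd slot belongs to subsequence B; its 11th term is 4096.
Term 24 comes from subsequence B (its 12th entry): 8192.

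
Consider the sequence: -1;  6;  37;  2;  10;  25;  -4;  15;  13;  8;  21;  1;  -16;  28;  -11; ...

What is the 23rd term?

Split by position mod 3 into 3 tracks.
Stream A = -1, 2, -4, 8, -16: geometric, ×-2 each step.
Stream B = 6, 10, 15, 21, 28: triangular numbers n(n+1)/2 for n = 3, 4, ….
Stream C = 37, 25, 13, 1, -11: arithmetic, step −12.
The 23rd slot belongs to stream B; its 8th term is 55.

55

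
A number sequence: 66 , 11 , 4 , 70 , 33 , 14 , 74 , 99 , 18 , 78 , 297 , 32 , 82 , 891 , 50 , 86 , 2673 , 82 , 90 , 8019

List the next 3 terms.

132, 94, 24057

Taking every 3rd term gives 3 separate tracks.
Stream A is 66, 70, 74, 78, 82, 86, 90, which is adding 4 each time.
Stream B is 11, 33, 99, 297, 891, 2673, 8019, which is multiplying by 3 each time.
Stream C is 4, 14, 18, 32, 50, 82, which is Fibonacci-style (each term is the sum of the two before it).
Position 21 falls in stream C as its term 7, giving 132.
Term 22 comes from stream A (its 8th entry): 94.
Term 23 comes from stream B (its 8th entry): 24057.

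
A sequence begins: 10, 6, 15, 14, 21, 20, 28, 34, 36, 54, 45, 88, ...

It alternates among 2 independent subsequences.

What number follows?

55

Odd-indexed and even-indexed terms follow separate rules.
Track A = 10, 15, 21, 28, 36, 45: triangular numbers n(n+1)/2 for n = 4, 5, ….
Track B = 6, 14, 20, 34, 54, 88: a Fibonacci-like recurrence a_n = a_{n-1} + a_{n-2}.
Position 13 falls in track A as its term 7, giving 55.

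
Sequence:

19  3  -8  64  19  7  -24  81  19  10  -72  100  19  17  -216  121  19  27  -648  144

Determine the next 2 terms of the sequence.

Split by position mod 4 into 4 tracks.
Stream A: 19, 19, 19, 19, 19 (constant 19).
Stream B: 3, 7, 10, 17, 27 (a Fibonacci-like recurrence a_n = a_{n-1} + a_{n-2}).
Stream C: -8, -24, -72, -216, -648 (geometric, ×3 each step).
Stream D: 64, 81, 100, 121, 144 (consecutive squares n² from n = 8).
The 21st slot belongs to stream A; its 6th term is 19.
Position 22 falls in stream B as its term 6, giving 44.

19, 44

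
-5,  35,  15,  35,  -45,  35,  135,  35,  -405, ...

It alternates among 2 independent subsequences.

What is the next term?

Split by position mod 2 into 2 tracks.
Track A is -5, 15, -45, 135, -405, which is geometric, ×-3 each step.
Track B is 35, 35, 35, 35, which is constant 35.
Position 10 falls in track B as its term 5, giving 35.

35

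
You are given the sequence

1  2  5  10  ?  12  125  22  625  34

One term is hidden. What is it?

Taking every 2nd term gives 2 separate tracks.
Subsequence A: 1, 5, ?, 125, 625. Powers 5^0, 5^1, 5^2, ….
Subsequence B: 2, 10, 12, 22, 34. Each term equals the sum of the previous two.
So the missing entry in subsequence A is 25.

25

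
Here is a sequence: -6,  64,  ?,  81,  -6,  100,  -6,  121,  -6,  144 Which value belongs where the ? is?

-6

Split by position mod 2 into 2 tracks.
Track A: -6, ?, -6, -6, -6. Constant -6.
Track B: 64, 81, 100, 121, 144. Perfect squares starting at 8².
So the missing entry in track A is -6.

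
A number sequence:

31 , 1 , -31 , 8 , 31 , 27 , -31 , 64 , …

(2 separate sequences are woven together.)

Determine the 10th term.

Positions 1, 3, 5, … form one subsequence and positions 2, 4, 6, … form another.
Subsequence A: 31, -31, 31, -31. The oscillation 31·(−1)^(n+1).
Subsequence B: 1, 8, 27, 64. Perfect cubes starting at 1³.
The 10th slot belongs to subsequence B; its 5th term is 125.

125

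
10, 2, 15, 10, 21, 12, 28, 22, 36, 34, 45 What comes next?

56

Positions 1, 3, 5, … form one subsequence and positions 2, 4, 6, … form another.
Stream A: 10, 15, 21, 28, 36, 45. The triangular numbers T_4, T_5, ….
Stream B: 2, 10, 12, 22, 34. Fibonacci-style (each term is the sum of the two before it).
Term 12 comes from stream B (its 6th entry): 56.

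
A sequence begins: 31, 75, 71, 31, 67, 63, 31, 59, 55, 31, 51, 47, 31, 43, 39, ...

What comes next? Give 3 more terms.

The slot pattern repeats as ABB (period 3), so there are 2 interleaved tracks.
Stream A = 31, 31, 31, 31, 31: constant 31.
Stream B = 75, 71, 67, 63, 59, 55, 51, 47, 43, 39: arithmetic, step −4.
Position 16 → stream A, term 6 = 31.
Position 17 → stream B, term 11 = 35.
Position 18 falls in stream B as its term 12, giving 31.

31, 35, 31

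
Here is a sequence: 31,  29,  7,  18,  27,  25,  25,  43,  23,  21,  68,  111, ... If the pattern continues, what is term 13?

The slot pattern repeats as AABB (period 4), so there are 2 interleaved tracks.
Subsequence A: 31, 29, 27, 25, 23, 21. Subtracting 2 each time.
Subsequence B: 7, 18, 25, 43, 68, 111. Fibonacci-style (each term is the sum of the two before it).
Term 13 comes from subsequence A (its 7th entry): 19.

19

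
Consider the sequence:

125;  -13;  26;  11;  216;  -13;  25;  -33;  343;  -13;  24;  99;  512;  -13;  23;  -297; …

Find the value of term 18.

-13

Taking every 4th term gives 4 separate tracks.
Track A: 125, 216, 343, 512. Consecutive cubes n³ from n = 5.
Track B: -13, -13, -13, -13. Always -13.
Track C: 26, 25, 24, 23. Arithmetic with common difference −1.
Track D: 11, -33, 99, -297. Multiplying by -3 each time.
Term 18 comes from track B (its 5th entry): -13.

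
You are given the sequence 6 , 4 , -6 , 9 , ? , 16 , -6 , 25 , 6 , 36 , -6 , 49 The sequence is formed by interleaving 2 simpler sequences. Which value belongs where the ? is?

Odd-indexed and even-indexed terms follow separate rules.
Stream A: 6, -6, ?, -6, 6, -6. Oscillating between 6 and -6.
Stream B: 4, 9, 16, 25, 36, 49. Consecutive squares n² from n = 2.
So the missing entry in stream A is 6.

6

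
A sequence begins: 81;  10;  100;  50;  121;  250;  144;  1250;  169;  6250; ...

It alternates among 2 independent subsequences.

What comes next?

196

Taking every 2nd term gives 2 separate tracks.
Stream A: 81, 100, 121, 144, 169. The squares 9², 10², 11², ….
Stream B: 10, 50, 250, 1250, 6250. Geometric with ratio 5.
Position 11 → stream A, term 6 = 196.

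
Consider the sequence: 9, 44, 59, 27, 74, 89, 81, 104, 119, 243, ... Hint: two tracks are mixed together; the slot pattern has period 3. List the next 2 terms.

134, 149

Reading positions in blocks of 3 reveals the pattern ABB — 2 tracks woven together.
Stream A: 9, 27, 81, 243. Successive powers of 3.
Stream B: 44, 59, 74, 89, 104, 119. Adding 15 each time.
Term 11 comes from stream B (its 7th entry): 134.
Term 12 comes from stream B (its 8th entry): 149.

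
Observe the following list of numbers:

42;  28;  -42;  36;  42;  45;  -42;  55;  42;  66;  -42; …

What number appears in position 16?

Odd-indexed and even-indexed terms follow separate rules.
Stream A = 42, -42, 42, -42, 42, -42: the oscillation 42·(−1)^(n+1).
Stream B = 28, 36, 45, 55, 66: triangular numbers starting at T_7.
The 16th slot belongs to stream B; its 8th term is 105.

105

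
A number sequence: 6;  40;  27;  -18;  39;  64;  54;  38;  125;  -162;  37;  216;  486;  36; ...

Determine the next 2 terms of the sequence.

Read the sequence 3 terms at a time; column i is its own pattern.
Subsequence A = 6, -18, 54, -162, 486: geometric with ratio -3.
Subsequence B = 40, 39, 38, 37, 36: arithmetic with common difference −1.
Subsequence C = 27, 64, 125, 216: consecutive cubes n³ from n = 3.
Position 15 → subsequence C, term 5 = 343.
Position 16 falls in subsequence A as its term 6, giving -1458.

343, -1458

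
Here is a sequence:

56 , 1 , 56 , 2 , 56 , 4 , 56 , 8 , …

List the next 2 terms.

56, 16

Positions 1, 3, 5, … form one subsequence and positions 2, 4, 6, … form another.
Stream A: 56, 56, 56, 56. The constant sequence 56.
Stream B: 1, 2, 4, 8. Powers 2^0, 2^1, 2^2, ….
The 9th slot belongs to stream A; its 5th term is 56.
The 10th slot belongs to stream B; its 5th term is 16.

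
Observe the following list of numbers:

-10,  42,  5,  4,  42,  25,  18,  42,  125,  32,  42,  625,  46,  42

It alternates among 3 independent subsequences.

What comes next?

3125

Taking every 3rd term gives 3 separate tracks.
Stream A is -10, 4, 18, 32, 46, which is arithmetic, step +14.
Stream B is 42, 42, 42, 42, 42, which is the constant sequence 42.
Stream C is 5, 25, 125, 625, which is successive powers of 5.
Position 15 falls in stream C as its term 5, giving 3125.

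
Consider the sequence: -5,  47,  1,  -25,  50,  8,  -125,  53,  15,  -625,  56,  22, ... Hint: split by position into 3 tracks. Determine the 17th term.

62

Split by position mod 3: positions 1, 4, 7, … form one track, and each other residue class forms its own.
Stream A = -5, -25, -125, -625: geometric, ×5 each step.
Stream B = 47, 50, 53, 56: linear: a_n = 44 + 3·n.
Stream C = 1, 8, 15, 22: arithmetic, step +7.
Term 17 comes from stream B (its 6th entry): 62.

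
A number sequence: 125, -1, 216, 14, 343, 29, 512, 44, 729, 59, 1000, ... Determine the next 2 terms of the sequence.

74, 1331

Taking every 2nd term gives 2 separate tracks.
Subsequence A: 125, 216, 343, 512, 729, 1000 — consecutive cubes n³ from n = 5.
Subsequence B: -1, 14, 29, 44, 59 — arithmetic, step +15.
Term 12 comes from subsequence B (its 6th entry): 74.
Position 13 → subsequence A, term 7 = 1331.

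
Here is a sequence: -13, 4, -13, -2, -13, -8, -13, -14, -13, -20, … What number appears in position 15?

-13

Taking every 2nd term gives 2 separate tracks.
Track A = -13, -13, -13, -13, -13: the constant sequence -13.
Track B = 4, -2, -8, -14, -20: linear: a_n = 10 − 6·n.
Position 15 falls in track A as its term 8, giving -13.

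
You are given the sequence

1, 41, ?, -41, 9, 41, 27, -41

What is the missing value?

Split by position mod 2 into 2 tracks.
Track A is 1, ?, 9, 27, which is powers 3^0, 3^1, 3^2, ….
Track B is 41, -41, 41, -41, which is the oscillation 41·(−1)^(n+1).
So the missing entry in track A is 3.

3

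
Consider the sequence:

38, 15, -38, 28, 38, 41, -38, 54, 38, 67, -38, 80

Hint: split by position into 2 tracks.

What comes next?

The terms cycle through 2 interleaved subsequences.
Subsequence A = 38, -38, 38, -38, 38, -38: alternating ±38.
Subsequence B = 15, 28, 41, 54, 67, 80: adding 13 each time.
Position 13 → subsequence A, term 7 = 38.

38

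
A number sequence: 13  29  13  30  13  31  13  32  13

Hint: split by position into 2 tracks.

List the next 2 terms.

Taking every 2nd term gives 2 separate tracks.
Track A is 13, 13, 13, 13, 13, which is constant 13.
Track B is 29, 30, 31, 32, which is arithmetic, step +1.
Position 10 falls in track B as its term 5, giving 33.
Position 11 → track A, term 6 = 13.

33, 13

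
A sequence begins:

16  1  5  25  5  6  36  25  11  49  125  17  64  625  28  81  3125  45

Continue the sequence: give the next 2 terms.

100, 15625

Taking every 3rd term gives 3 separate tracks.
Subsequence A: 16, 25, 36, 49, 64, 81. The squares 4², 5², 6², ….
Subsequence B: 1, 5, 25, 125, 625, 3125. A geometric progression (common ratio 5).
Subsequence C: 5, 6, 11, 17, 28, 45. A Fibonacci-like recurrence a_n = a_{n-1} + a_{n-2}.
Term 19 comes from subsequence A (its 7th entry): 100.
Position 20 → subsequence B, term 7 = 15625.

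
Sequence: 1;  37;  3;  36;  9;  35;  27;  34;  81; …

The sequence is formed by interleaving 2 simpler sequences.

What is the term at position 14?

31

Split by position mod 2 into 2 tracks.
Subsequence A: 1, 3, 9, 27, 81 (powers of 3).
Subsequence B: 37, 36, 35, 34 (arithmetic, step −1).
Term 14 comes from subsequence B (its 7th entry): 31.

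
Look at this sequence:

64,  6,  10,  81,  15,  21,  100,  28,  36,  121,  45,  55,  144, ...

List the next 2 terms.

66, 78

The slot pattern repeats as ABB (period 3), so there are 2 interleaved tracks.
Stream A: 64, 81, 100, 121, 144 — the squares 8², 9², 10², ….
Stream B: 6, 10, 15, 21, 28, 36, 45, 55 — triangular numbers starting at T_3.
Position 14 → stream B, term 9 = 66.
Term 15 comes from stream B (its 10th entry): 78.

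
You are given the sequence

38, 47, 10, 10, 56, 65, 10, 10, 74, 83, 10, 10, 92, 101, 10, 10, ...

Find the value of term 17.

Reading positions in blocks of 4 reveals the pattern AABB — 2 tracks woven together.
Track A: 38, 47, 56, 65, 74, 83, 92, 101 (linear: a_n = 29 + 9·n).
Track B: 10, 10, 10, 10, 10, 10, 10, 10 (the constant sequence 10).
Position 17 falls in track A as its term 9, giving 110.

110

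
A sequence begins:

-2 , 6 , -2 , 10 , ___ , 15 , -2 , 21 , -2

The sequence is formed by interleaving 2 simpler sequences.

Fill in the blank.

Odd-indexed and even-indexed terms follow separate rules.
Subsequence A: -2, -2, ?, -2, -2 (the constant sequence -2).
Subsequence B: 6, 10, 15, 21 (triangular numbers n(n+1)/2 for n = 3, 4, …).
The gap is subsequence A's term 3; the rule gives -2.

-2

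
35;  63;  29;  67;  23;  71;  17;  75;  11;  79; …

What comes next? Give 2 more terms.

5, 83

Split by position mod 2 into 2 tracks.
Track A: 35, 29, 23, 17, 11 — subtracting 6 each time.
Track B: 63, 67, 71, 75, 79 — linear: a_n = 59 + 4·n.
Term 11 comes from track A (its 6th entry): 5.
Position 12 falls in track B as its term 6, giving 83.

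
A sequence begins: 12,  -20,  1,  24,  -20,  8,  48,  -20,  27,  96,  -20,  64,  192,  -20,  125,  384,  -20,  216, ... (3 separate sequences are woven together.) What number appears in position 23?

-20

Read the sequence 3 terms at a time; column i is its own pattern.
Subsequence A = 12, 24, 48, 96, 192, 384: a geometric progression (common ratio 2).
Subsequence B = -20, -20, -20, -20, -20, -20: the constant sequence -20.
Subsequence C = 1, 8, 27, 64, 125, 216: perfect cubes starting at 1³.
Term 23 comes from subsequence B (its 8th entry): -20.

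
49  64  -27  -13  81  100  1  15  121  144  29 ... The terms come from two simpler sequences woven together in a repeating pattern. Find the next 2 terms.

The slot pattern repeats as AABB (period 4), so there are 2 interleaved tracks.
Stream A is 49, 64, 81, 100, 121, 144, which is consecutive squares n² from n = 7.
Stream B is -27, -13, 1, 15, 29, which is linear: a_n = -41 + 14·n.
The 12th slot belongs to stream B; its 6th term is 43.
Position 13 → stream A, term 7 = 169.

43, 169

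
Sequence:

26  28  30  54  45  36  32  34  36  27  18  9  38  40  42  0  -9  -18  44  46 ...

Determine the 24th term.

Reading positions in blocks of 6 reveals the pattern AAABBB — 2 tracks woven together.
Track A: 26, 28, 30, 32, 34, 36, 38, 40, 42, 44, 46 (arithmetic with common difference +2).
Track B: 54, 45, 36, 27, 18, 9, 0, -9, -18 (arithmetic with common difference −9).
Position 24 falls in track B as its term 12, giving -45.

-45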